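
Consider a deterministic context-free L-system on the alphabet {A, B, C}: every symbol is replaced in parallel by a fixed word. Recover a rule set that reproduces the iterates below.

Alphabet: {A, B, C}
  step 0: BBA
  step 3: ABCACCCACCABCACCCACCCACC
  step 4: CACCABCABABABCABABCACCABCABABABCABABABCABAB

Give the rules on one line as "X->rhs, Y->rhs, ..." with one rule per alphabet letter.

  step 3 ⇒ step 4: ABCACCCACCABCACCCACCCACC ⇒ C·ACC·AB·C·AB·AB·AB·C·AB·AB·C·ACC·AB·C·AB·AB·AB·C·AB·AB·AB·C·AB·AB
    A ↦ C
    B ↦ ACC
    C ↦ AB

A->C, B->ACC, C->AB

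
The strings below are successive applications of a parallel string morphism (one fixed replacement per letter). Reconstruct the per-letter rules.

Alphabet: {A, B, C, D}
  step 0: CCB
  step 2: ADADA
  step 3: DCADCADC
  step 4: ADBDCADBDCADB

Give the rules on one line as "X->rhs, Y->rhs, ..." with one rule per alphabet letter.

A->DC, B->D, C->DB, D->A

  step 3 ⇒ step 4: DCADCADC ⇒ A·DB·DC·A·DB·DC·A·DB
    A ↦ DC
    C ↦ DB
    D ↦ A
    B ↦ D  (constrained at step 0)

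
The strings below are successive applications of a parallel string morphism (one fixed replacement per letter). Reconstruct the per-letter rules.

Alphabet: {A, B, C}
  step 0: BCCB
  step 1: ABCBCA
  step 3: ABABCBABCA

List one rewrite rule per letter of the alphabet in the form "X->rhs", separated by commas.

  step 0 ⇒ step 1: BCCB ⇒ A·BC·BC·A
    B ↦ A
    C ↦ BC
    A ↦ B  (constrained at step 1)

A->B, B->A, C->BC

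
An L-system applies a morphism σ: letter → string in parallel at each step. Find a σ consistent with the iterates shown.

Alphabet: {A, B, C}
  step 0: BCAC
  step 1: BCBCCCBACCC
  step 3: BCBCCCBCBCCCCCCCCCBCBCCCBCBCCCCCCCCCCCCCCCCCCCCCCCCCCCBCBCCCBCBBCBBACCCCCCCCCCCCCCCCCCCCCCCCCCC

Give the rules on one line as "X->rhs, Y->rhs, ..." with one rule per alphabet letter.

  step 0 ⇒ step 1: BCAC ⇒ BCB·CCC·BA·CCC
    A ↦ BA
    B ↦ BCB
    C ↦ CCC

A->BA, B->BCB, C->CCC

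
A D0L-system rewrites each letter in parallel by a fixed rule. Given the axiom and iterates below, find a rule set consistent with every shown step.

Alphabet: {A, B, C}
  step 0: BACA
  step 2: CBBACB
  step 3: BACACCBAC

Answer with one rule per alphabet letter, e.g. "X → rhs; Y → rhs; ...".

  step 2 ⇒ step 3: CBBACB ⇒ B·AC·AC·C·B·AC
    A ↦ C
    B ↦ AC
    C ↦ B

A->C, B->AC, C->B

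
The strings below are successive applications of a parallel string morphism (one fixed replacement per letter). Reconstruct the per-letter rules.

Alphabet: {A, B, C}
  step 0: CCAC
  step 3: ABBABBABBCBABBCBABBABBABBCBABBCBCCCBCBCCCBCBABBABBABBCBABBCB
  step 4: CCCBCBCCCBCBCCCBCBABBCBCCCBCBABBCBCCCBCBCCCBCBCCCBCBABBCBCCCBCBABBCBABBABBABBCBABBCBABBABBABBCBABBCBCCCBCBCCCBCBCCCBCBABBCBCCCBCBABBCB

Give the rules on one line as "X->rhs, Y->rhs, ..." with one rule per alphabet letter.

  step 3 ⇒ step 4: ABBABBABBCBABBCBABBABBABBCBABBCBCCCBCBCCCBCBABBABBABBCBABBCB ⇒ CC·CB·CB·CC·CB·CB·CC·CB·CB·ABB·CB·CC·CB·CB·ABB·CB·CC·CB·CB·CC·CB·CB·CC·CB·CB·ABB·CB·CC·CB·CB·ABB·CB·ABB·ABB·ABB·CB·ABB·CB·ABB·ABB·ABB·CB·ABB·CB·CC·CB·CB·CC·CB·CB·CC·CB·CB·ABB·CB·CC·CB·CB·ABB·CB
    A ↦ CC
    B ↦ CB
    C ↦ ABB

A->CC, B->CB, C->ABB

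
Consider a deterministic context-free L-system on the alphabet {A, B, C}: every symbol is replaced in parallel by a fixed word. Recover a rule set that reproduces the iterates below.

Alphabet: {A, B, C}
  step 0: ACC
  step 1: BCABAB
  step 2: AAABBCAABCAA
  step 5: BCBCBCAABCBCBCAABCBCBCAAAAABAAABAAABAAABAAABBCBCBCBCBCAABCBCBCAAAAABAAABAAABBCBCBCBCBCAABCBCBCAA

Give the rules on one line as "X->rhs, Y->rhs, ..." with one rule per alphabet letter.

A->BC, B->AA, C->AB

  step 1 ⇒ step 2: BCABAB ⇒ AA·AB·BC·AA·BC·AA
    A ↦ BC
    B ↦ AA
    C ↦ AB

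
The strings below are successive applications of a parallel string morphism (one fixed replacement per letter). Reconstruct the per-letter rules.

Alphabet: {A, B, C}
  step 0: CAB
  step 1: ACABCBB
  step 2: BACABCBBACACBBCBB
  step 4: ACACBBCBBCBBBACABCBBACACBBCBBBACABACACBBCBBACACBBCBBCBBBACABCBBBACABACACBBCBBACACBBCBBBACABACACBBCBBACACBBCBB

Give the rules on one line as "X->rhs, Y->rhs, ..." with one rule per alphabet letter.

  step 1 ⇒ step 2: ACABCBB ⇒ B·ACA·B·CBB·ACA·CBB·CBB
    A ↦ B
    B ↦ CBB
    C ↦ ACA

A->B, B->CBB, C->ACA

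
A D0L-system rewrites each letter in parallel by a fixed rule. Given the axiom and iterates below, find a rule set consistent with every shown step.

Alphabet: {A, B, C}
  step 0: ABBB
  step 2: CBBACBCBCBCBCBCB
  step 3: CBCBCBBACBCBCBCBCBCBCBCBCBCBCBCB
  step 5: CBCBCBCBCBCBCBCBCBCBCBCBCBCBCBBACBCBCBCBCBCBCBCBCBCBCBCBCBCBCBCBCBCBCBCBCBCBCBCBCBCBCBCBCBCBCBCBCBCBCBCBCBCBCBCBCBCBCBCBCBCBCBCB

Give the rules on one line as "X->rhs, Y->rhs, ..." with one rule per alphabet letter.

A->BA, B->CB, C->CB

  step 2 ⇒ step 3: CBBACBCBCBCBCBCB ⇒ CB·CB·CB·BA·CB·CB·CB·CB·CB·CB·CB·CB·CB·CB·CB·CB
    A ↦ BA
    B ↦ CB
    C ↦ CB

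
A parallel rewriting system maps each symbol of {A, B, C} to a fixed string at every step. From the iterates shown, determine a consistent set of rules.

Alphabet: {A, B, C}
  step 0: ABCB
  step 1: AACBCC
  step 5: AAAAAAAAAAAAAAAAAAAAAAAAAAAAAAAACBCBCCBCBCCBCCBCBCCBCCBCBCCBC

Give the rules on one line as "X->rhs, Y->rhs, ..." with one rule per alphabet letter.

  step 0 ⇒ step 1: ABCB ⇒ AA·C·BC·C
    A ↦ AA
    B ↦ C
    C ↦ BC

A->AA, B->C, C->BC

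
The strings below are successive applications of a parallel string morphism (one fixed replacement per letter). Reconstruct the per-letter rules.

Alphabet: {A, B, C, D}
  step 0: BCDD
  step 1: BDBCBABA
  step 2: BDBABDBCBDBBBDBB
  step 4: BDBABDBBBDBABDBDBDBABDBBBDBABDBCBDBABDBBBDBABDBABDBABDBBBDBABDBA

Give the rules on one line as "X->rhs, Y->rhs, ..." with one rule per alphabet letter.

  step 1 ⇒ step 2: BDBCBABA ⇒ BD·BA·BD·BC·BD·BB·BD·BB
    A ↦ BB
    B ↦ BD
    C ↦ BC
    D ↦ BA

A->BB, B->BD, C->BC, D->BA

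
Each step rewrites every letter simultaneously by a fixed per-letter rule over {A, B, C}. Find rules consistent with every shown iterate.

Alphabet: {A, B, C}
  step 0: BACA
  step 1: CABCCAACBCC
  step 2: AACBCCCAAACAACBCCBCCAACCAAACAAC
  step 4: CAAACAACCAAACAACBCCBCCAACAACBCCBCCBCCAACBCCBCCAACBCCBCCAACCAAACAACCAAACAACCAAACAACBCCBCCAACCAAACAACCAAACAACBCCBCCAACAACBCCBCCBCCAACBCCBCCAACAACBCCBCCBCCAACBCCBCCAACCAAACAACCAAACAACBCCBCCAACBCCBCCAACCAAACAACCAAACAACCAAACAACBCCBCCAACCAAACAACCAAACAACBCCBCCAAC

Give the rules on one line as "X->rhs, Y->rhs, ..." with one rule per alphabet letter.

  step 1 ⇒ step 2: CABCCAACBCC ⇒ AAC·BCC·CA·AAC·AAC·BCC·BCC·AAC·CA·AAC·AAC
    A ↦ BCC
    B ↦ CA
    C ↦ AAC

A->BCC, B->CA, C->AAC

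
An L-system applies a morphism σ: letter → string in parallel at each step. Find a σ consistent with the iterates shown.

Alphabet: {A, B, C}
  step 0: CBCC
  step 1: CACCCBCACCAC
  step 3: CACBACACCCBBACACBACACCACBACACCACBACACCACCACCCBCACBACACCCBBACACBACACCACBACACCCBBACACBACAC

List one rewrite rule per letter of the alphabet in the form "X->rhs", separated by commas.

  step 0 ⇒ step 1: CBCC ⇒ CAC·CCB·CAC·CAC
    B ↦ CCB
    C ↦ CAC
    A ↦ BA  (constrained at step 1)

A->BA, B->CCB, C->CAC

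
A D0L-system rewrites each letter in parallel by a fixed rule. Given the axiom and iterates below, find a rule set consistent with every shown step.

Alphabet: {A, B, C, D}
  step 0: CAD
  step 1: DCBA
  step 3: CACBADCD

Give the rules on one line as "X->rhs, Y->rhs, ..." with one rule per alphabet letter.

  step 0 ⇒ step 1: CAD ⇒ D·C·BA
    A ↦ C
    C ↦ D
    D ↦ BA
    B ↦ CA  (constrained at step 1)

A->C, B->CA, C->D, D->BA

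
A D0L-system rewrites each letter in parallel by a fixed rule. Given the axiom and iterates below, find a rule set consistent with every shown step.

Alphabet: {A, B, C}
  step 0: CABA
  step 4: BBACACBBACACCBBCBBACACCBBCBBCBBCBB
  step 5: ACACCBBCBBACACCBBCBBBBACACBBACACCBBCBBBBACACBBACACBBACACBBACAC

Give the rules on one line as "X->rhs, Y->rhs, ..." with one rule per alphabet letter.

A->C, B->AC, C->BB

  step 4 ⇒ step 5: BBACACBBACACCBBCBBACACCBBCBBCBBCBB ⇒ AC·AC·C·BB·C·BB·AC·AC·C·BB·C·BB·BB·AC·AC·BB·AC·AC·C·BB·C·BB·BB·AC·AC·BB·AC·AC·BB·AC·AC·BB·AC·AC
    A ↦ C
    B ↦ AC
    C ↦ BB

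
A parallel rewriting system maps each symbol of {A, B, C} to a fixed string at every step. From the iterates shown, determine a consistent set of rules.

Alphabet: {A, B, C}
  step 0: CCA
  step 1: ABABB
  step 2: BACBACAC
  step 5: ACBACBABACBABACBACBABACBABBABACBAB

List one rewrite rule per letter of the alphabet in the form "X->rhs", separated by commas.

  step 1 ⇒ step 2: ABABB ⇒ B·AC·B·AC·AC
    A ↦ B
    B ↦ AC
  step 0 ⇒ step 1: CCA ⇒ AB·AB·B
    C ↦ AB

A->B, B->AC, C->AB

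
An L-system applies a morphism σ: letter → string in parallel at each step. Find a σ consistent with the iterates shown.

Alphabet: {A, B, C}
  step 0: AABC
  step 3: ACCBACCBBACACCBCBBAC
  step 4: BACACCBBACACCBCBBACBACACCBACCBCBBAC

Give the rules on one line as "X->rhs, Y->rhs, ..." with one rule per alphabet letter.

A->B, B->CB, C->AC

  step 3 ⇒ step 4: ACCBACCBBACACCBCBBAC ⇒ B·AC·AC·CB·B·AC·AC·CB·CB·B·AC·B·AC·AC·CB·AC·CB·CB·B·AC
    A ↦ B
    B ↦ CB
    C ↦ AC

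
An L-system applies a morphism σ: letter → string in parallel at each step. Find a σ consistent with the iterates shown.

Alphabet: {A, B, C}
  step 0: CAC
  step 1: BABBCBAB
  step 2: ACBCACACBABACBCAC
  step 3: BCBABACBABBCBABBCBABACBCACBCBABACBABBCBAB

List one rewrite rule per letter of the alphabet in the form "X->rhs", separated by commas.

  step 2 ⇒ step 3: ACBCACACBABACBCAC ⇒ BC·BAB·AC·BAB·BC·BAB·BC·BAB·AC·BC·AC·BC·BAB·AC·BAB·BC·BAB
    A ↦ BC
    B ↦ AC
    C ↦ BAB

A->BC, B->AC, C->BAB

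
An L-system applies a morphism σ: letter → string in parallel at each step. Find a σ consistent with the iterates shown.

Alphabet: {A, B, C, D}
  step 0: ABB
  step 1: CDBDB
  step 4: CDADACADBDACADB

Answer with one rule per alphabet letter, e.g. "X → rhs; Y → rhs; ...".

A->C, B->DB, C->DA, D->A

  step 0 ⇒ step 1: ABB ⇒ C·DB·DB
    A ↦ C
    B ↦ DB
    C ↦ DA  (constrained at step 1)
    D ↦ A  (constrained at step 1)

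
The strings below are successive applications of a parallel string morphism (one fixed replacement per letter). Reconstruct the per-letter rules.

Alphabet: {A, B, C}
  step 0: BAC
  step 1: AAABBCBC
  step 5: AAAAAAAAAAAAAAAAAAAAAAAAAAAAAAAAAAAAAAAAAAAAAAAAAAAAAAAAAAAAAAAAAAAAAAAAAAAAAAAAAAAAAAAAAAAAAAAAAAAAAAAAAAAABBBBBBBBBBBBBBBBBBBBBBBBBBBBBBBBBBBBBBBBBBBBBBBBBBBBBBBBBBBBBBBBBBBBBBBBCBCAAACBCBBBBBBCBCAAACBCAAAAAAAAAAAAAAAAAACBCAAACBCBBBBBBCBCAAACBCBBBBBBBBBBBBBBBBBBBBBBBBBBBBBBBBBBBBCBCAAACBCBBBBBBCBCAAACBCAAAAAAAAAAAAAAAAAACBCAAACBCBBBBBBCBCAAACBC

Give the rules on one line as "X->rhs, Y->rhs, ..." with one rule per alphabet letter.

A->BB, B->AAA, C->CBC

  step 0 ⇒ step 1: BAC ⇒ AAA·BB·CBC
    A ↦ BB
    B ↦ AAA
    C ↦ CBC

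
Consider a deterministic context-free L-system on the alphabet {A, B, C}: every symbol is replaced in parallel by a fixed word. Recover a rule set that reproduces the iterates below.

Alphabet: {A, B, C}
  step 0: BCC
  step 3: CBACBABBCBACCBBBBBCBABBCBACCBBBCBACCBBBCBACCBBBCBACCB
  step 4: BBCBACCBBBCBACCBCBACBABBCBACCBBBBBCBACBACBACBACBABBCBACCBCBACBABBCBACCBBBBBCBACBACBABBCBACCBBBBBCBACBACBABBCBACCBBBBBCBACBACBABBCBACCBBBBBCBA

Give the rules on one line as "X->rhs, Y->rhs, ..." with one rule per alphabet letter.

  step 3 ⇒ step 4: CBACBABBCBACCBBBBBCBABBCBACCBBBCBACCBBBCBACCBBBCBACCB ⇒ BB·CBA·CCB·BB·CBA·CCB·CBA·CBA·BB·CBA·CCB·BB·BB·CBA·CBA·CBA·CBA·CBA·BB·CBA·CCB·CBA·CBA·BB·CBA·CCB·BB·BB·CBA·CBA·CBA·BB·CBA·CCB·BB·BB·CBA·CBA·CBA·BB·CBA·CCB·BB·BB·CBA·CBA·CBA·BB·CBA·CCB·BB·BB·CBA
    A ↦ CCB
    B ↦ CBA
    C ↦ BB

A->CCB, B->CBA, C->BB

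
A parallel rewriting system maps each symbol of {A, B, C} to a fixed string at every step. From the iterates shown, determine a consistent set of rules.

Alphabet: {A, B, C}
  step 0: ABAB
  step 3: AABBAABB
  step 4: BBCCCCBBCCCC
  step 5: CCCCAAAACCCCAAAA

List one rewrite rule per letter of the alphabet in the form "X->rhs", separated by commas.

A->B, B->CC, C->A

  step 4 ⇒ step 5: BBCCCCBBCCCC ⇒ CC·CC·A·A·A·A·CC·CC·A·A·A·A
    B ↦ CC
    C ↦ A
  step 3 ⇒ step 4: AABBAABB ⇒ B·B·CC·CC·B·B·CC·CC
    A ↦ B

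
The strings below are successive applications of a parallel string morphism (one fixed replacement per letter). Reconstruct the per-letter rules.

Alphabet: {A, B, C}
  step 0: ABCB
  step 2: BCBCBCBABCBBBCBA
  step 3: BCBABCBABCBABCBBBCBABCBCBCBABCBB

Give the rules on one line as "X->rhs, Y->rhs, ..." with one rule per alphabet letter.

A->BB, B->BC, C->BA

  step 2 ⇒ step 3: BCBCBCBABCBBBCBA ⇒ BC·BA·BC·BA·BC·BA·BC·BB·BC·BA·BC·BC·BC·BA·BC·BB
    A ↦ BB
    B ↦ BC
    C ↦ BA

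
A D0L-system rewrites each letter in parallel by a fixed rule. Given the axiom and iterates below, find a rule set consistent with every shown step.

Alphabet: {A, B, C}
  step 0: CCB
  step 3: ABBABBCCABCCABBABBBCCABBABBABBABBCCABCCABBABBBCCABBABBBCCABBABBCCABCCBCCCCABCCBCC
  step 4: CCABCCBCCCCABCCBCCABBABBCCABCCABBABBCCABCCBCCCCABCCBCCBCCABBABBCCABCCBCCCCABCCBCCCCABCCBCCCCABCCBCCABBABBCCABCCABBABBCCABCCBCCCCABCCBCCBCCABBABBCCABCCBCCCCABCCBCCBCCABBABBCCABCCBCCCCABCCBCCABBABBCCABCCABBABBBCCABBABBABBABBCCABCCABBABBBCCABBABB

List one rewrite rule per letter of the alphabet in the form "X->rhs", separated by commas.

A->CCA, B->BCC, C->ABB

  step 3 ⇒ step 4: ABBABBCCABCCABBABBBCCABBABBABBABBCCABCCABBABBBCCABBABBBCCABBABBCCABCCBCCCCABCCBCC ⇒ CCA·BCC·BCC·CCA·BCC·BCC·ABB·ABB·CCA·BCC·ABB·ABB·CCA·BCC·BCC·CCA·BCC·BCC·BCC·ABB·ABB·CCA·BCC·BCC·CCA·BCC·BCC·CCA·BCC·BCC·CCA·BCC·BCC·ABB·ABB·CCA·BCC·ABB·ABB·CCA·BCC·BCC·CCA·BCC·BCC·BCC·ABB·ABB·CCA·BCC·BCC·CCA·BCC·BCC·BCC·ABB·ABB·CCA·BCC·BCC·CCA·BCC·BCC·ABB·ABB·CCA·BCC·ABB·ABB·BCC·ABB·ABB·ABB·ABB·CCA·BCC·ABB·ABB·BCC·ABB·ABB
    A ↦ CCA
    B ↦ BCC
    C ↦ ABB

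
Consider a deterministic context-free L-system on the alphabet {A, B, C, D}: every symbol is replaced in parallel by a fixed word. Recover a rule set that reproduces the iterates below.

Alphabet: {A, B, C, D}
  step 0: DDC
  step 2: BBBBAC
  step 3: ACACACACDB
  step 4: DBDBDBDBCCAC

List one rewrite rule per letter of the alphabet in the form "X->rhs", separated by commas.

A->D, B->AC, C->B, D->CC

  step 3 ⇒ step 4: ACACACACDB ⇒ D·B·D·B·D·B·D·B·CC·AC
    A ↦ D
    B ↦ AC
    C ↦ B
    D ↦ CC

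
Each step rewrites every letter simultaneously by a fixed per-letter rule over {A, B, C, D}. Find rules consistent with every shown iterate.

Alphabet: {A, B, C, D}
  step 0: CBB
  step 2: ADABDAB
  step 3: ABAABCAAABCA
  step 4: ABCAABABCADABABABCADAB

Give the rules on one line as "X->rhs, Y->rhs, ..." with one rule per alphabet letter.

  step 3 ⇒ step 4: ABAABCAAABCA ⇒ AB·CA·AB·AB·CA·D·AB·AB·AB·CA·D·AB
    A ↦ AB
    B ↦ CA
    C ↦ D
  step 2 ⇒ step 3: ADABDAB ⇒ AB·A·AB·CA·A·AB·CA
    D ↦ A

A->AB, B->CA, C->D, D->A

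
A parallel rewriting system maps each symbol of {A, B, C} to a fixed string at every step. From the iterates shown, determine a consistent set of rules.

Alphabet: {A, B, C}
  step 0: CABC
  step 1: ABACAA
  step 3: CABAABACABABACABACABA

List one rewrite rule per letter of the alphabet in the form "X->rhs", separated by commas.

  step 0 ⇒ step 1: CABC ⇒ A·BA·CA·A
    A ↦ BA
    B ↦ CA
    C ↦ A

A->BA, B->CA, C->A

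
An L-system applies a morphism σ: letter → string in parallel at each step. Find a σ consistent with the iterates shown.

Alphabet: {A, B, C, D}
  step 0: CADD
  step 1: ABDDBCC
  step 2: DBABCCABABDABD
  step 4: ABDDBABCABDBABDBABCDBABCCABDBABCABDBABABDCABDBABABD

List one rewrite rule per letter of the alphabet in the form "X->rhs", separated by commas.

A->DB, B->AB, C->ABD, D->C

  step 1 ⇒ step 2: ABDDBCC ⇒ DB·AB·C·C·AB·ABD·ABD
    A ↦ DB
    B ↦ AB
    C ↦ ABD
    D ↦ C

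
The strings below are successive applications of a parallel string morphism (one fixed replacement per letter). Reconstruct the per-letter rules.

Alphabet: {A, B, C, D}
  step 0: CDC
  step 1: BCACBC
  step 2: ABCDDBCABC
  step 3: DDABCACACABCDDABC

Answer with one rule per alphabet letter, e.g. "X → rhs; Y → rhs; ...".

A->DD, B->A, C->BC, D->AC

  step 2 ⇒ step 3: ABCDDBCABC ⇒ DD·A·BC·AC·AC·A·BC·DD·A·BC
    A ↦ DD
    B ↦ A
    C ↦ BC
    D ↦ AC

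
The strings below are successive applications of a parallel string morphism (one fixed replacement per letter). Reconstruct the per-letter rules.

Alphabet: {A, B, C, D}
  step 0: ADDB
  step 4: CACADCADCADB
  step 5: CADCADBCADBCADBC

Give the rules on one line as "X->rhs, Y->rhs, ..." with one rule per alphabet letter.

A->D, B->C, C->CA, D->B

  step 4 ⇒ step 5: CACADCADCADB ⇒ CA·D·CA·D·B·CA·D·B·CA·D·B·C
    A ↦ D
    B ↦ C
    C ↦ CA
    D ↦ B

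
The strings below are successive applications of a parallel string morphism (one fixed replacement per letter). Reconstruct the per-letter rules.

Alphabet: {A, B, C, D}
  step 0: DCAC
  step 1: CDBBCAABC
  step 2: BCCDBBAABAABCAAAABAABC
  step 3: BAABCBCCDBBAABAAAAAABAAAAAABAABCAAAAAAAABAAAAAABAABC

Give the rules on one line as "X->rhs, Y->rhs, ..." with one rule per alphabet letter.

A->AA, B->BAA, C->BC, D->CDB

  step 2 ⇒ step 3: BCCDBBAABAABCAAAABAABC ⇒ BAA·BC·BC·CDB·BAA·BAA·AA·AA·BAA·AA·AA·BAA·BC·AA·AA·AA·AA·BAA·AA·AA·BAA·BC
    A ↦ AA
    B ↦ BAA
    C ↦ BC
    D ↦ CDB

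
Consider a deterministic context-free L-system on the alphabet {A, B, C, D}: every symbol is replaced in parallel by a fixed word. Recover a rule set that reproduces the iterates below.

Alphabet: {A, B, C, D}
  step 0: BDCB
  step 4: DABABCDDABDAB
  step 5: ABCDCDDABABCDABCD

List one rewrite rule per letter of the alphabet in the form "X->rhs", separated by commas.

A->C, B->D, C->D, D->AB

  step 4 ⇒ step 5: DABABCDDABDAB ⇒ AB·C·D·C·D·D·AB·AB·C·D·AB·C·D
    A ↦ C
    B ↦ D
    C ↦ D
    D ↦ AB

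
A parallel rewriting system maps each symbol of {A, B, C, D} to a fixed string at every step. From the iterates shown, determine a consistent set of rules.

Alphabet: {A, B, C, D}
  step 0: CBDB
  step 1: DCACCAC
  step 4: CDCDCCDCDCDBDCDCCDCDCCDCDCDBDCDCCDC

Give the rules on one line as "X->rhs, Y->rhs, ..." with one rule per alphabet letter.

A->DB, B->AC, C->DC, D->C

  step 0 ⇒ step 1: CBDB ⇒ DC·AC·C·AC
    B ↦ AC
    C ↦ DC
    D ↦ C
    A ↦ DB  (constrained at step 1)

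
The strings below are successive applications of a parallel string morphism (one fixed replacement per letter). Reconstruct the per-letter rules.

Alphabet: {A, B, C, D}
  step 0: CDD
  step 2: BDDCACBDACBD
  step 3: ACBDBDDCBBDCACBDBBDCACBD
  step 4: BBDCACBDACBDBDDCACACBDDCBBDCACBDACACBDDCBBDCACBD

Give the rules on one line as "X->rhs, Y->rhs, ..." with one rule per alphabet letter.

  step 3 ⇒ step 4: ACBDBDDCBBDCACBDBBDCACBD ⇒ BB·DC·AC·BD·AC·BD·BD·DC·AC·AC·BD·DC·BB·DC·AC·BD·AC·AC·BD·DC·BB·DC·AC·BD
    A ↦ BB
    B ↦ AC
    C ↦ DC
    D ↦ BD

A->BB, B->AC, C->DC, D->BD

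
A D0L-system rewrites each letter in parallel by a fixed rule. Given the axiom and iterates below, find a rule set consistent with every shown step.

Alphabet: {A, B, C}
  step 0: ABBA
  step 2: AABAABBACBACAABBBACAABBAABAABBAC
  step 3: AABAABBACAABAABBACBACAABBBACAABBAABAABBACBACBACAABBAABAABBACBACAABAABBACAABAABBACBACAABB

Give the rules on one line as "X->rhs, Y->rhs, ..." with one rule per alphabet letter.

A->AAB, B->BAC, C->B

  step 2 ⇒ step 3: AABAABBACBACAABBBACAABBAABAABBAC ⇒ AAB·AAB·BAC·AAB·AAB·BAC·BAC·AAB·B·BAC·AAB·B·AAB·AAB·BAC·BAC·BAC·AAB·B·AAB·AAB·BAC·BAC·AAB·AAB·BAC·AAB·AAB·BAC·BAC·AAB·B
    A ↦ AAB
    B ↦ BAC
    C ↦ B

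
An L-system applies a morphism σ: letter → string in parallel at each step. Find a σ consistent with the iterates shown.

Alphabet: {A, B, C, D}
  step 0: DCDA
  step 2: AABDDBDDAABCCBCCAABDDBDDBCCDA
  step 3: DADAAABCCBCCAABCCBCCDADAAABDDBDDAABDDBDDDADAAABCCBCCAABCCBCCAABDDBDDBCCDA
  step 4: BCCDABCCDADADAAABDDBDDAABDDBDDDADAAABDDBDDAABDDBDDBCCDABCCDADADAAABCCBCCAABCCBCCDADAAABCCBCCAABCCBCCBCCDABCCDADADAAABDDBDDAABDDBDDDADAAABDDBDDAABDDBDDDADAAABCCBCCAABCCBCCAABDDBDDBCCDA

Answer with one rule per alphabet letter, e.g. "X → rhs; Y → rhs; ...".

  step 3 ⇒ step 4: DADAAABCCBCCAABCCBCCDADAAABDDBDDAABDDBDDDADAAABCCBCCAABCCBCCAABDDBDDBCCDA ⇒ BCC·DA·BCC·DA·DA·DA·AA·BDD·BDD·AA·BDD·BDD·DA·DA·AA·BDD·BDD·AA·BDD·BDD·BCC·DA·BCC·DA·DA·DA·AA·BCC·BCC·AA·BCC·BCC·DA·DA·AA·BCC·BCC·AA·BCC·BCC·BCC·DA·BCC·DA·DA·DA·AA·BDD·BDD·AA·BDD·BDD·DA·DA·AA·BDD·BDD·AA·BDD·BDD·DA·DA·AA·BCC·BCC·AA·BCC·BCC·AA·BDD·BDD·BCC·DA
    A ↦ DA
    B ↦ AA
    C ↦ BDD
    D ↦ BCC

A->DA, B->AA, C->BDD, D->BCC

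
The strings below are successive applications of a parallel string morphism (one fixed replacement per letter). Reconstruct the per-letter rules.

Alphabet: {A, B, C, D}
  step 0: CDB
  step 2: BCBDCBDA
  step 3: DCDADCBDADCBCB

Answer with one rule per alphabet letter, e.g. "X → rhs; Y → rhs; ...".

A->CB, B->DC, C->DA, D->B

  step 2 ⇒ step 3: BCBDCBDA ⇒ DC·DA·DC·B·DA·DC·B·CB
    A ↦ CB
    B ↦ DC
    C ↦ DA
    D ↦ B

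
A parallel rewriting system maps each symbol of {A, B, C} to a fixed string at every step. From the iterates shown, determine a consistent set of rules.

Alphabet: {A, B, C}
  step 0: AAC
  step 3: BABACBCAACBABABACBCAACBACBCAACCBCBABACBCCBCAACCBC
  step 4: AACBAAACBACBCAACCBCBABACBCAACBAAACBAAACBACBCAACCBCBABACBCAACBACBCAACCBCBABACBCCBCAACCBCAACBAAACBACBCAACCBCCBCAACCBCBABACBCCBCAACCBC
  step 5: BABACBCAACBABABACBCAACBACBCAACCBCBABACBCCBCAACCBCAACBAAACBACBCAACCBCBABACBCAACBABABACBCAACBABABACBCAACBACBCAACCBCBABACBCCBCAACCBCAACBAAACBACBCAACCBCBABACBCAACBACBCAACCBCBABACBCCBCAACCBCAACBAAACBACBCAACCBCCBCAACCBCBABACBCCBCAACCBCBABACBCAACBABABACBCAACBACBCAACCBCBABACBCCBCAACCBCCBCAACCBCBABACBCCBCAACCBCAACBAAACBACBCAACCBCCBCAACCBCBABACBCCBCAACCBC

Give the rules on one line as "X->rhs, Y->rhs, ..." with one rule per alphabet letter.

A->BA, B->AAC, C->CBC

  step 4 ⇒ step 5: AACBAAACBACBCAACCBCBABACBCAACBAAACBAAACBACBCAACCBCBABACBCAACBACBCAACCBCBABACBCCBCAACCBCAACBAAACBACBCAACCBCCBCAACCBCBABACBCCBCAACCBC ⇒ BA·BA·CBC·AAC·BA·BA·BA·CBC·AAC·BA·CBC·AAC·CBC·BA·BA·CBC·CBC·AAC·CBC·AAC·BA·AAC·BA·CBC·AAC·CBC·BA·BA·CBC·AAC·BA·BA·BA·CBC·AAC·BA·BA·BA·CBC·AAC·BA·CBC·AAC·CBC·BA·BA·CBC·CBC·AAC·CBC·AAC·BA·AAC·BA·CBC·AAC·CBC·BA·BA·CBC·AAC·BA·CBC·AAC·CBC·BA·BA·CBC·CBC·AAC·CBC·AAC·BA·AAC·BA·CBC·AAC·CBC·CBC·AAC·CBC·BA·BA·CBC·CBC·AAC·CBC·BA·BA·CBC·AAC·BA·BA·BA·CBC·AAC·BA·CBC·AAC·CBC·BA·BA·CBC·CBC·AAC·CBC·CBC·AAC·CBC·BA·BA·CBC·CBC·AAC·CBC·AAC·BA·AAC·BA·CBC·AAC·CBC·CBC·AAC·CBC·BA·BA·CBC·CBC·AAC·CBC
    A ↦ BA
    B ↦ AAC
    C ↦ CBC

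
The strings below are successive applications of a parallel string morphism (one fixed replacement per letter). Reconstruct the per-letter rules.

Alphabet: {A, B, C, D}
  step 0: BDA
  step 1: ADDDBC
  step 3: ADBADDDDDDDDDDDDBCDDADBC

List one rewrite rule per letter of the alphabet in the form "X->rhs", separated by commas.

A->BC, B->AD, C->BA, D->DD

  step 0 ⇒ step 1: BDA ⇒ AD·DD·BC
    A ↦ BC
    B ↦ AD
    D ↦ DD
    C ↦ BA  (constrained at step 1)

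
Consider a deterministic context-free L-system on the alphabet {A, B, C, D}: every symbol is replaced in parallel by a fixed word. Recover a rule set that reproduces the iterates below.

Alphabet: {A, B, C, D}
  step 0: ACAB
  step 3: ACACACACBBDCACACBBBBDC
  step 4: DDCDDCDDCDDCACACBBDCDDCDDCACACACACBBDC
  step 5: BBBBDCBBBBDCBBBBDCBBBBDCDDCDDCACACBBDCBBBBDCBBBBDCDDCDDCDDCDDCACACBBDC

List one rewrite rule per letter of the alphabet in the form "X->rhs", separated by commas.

  step 4 ⇒ step 5: DDCDDCDDCDDCACACBBDCDDCDDCACACACACBBDC ⇒ BB·BB·DC·BB·BB·DC·BB·BB·DC·BB·BB·DC·D·DC·D·DC·AC·AC·BB·DC·BB·BB·DC·BB·BB·DC·D·DC·D·DC·D·DC·D·DC·AC·AC·BB·DC
    A ↦ D
    B ↦ AC
    C ↦ DC
    D ↦ BB

A->D, B->AC, C->DC, D->BB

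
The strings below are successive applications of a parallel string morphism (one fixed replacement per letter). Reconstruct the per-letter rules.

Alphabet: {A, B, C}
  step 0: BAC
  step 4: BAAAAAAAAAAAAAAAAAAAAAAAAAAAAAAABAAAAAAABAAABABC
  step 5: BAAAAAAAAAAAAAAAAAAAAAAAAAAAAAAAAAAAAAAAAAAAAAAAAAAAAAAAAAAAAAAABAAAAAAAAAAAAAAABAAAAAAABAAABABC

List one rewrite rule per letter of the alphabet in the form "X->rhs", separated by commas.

  step 4 ⇒ step 5: BAAAAAAAAAAAAAAAAAAAAAAAAAAAAAAABAAAAAAABAAABABC ⇒ BA·AA·AA·AA·AA·AA·AA·AA·AA·AA·AA·AA·AA·AA·AA·AA·AA·AA·AA·AA·AA·AA·AA·AA·AA·AA·AA·AA·AA·AA·AA·AA·BA·AA·AA·AA·AA·AA·AA·AA·BA·AA·AA·AA·BA·AA·BA·BC
    A ↦ AA
    B ↦ BA
    C ↦ BC

A->AA, B->BA, C->BC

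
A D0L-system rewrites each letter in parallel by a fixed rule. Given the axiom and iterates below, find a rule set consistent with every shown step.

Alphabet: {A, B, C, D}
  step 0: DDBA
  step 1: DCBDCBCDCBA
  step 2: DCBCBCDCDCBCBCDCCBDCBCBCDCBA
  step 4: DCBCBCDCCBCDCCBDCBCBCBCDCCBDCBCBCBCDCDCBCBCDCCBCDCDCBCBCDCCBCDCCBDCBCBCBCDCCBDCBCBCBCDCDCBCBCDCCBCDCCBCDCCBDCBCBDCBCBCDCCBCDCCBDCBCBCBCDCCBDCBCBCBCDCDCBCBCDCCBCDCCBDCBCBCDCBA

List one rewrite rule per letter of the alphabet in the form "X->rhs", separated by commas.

  step 1 ⇒ step 2: DCBDCBCDCBA ⇒ DCB·CB·CDC·DCB·CB·CDC·CB·DCB·CB·CDC·BA
    A ↦ BA
    B ↦ CDC
    C ↦ CB
    D ↦ DCB

A->BA, B->CDC, C->CB, D->DCB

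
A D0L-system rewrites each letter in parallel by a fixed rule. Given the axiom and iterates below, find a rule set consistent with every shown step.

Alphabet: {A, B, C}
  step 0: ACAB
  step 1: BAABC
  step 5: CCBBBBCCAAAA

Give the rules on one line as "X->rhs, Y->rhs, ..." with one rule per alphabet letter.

A->B, B->C, C->AA

  step 0 ⇒ step 1: ACAB ⇒ B·AA·B·C
    A ↦ B
    B ↦ C
    C ↦ AA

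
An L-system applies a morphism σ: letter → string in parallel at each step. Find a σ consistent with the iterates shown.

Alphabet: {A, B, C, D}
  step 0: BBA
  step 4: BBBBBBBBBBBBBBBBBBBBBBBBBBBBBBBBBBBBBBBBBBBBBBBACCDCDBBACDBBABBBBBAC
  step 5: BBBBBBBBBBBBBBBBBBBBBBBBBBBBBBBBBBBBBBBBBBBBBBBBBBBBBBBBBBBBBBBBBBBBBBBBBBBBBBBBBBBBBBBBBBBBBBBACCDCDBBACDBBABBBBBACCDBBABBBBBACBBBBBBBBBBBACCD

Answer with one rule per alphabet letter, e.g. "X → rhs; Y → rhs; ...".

A->BAC, B->BB, C->CD, D->BBA

  step 4 ⇒ step 5: BBBBBBBBBBBBBBBBBBBBBBBBBBBBBBBBBBBBBBBBBBBBBBBACCDCDBBACDBBABBBBBAC ⇒ BB·BB·BB·BB·BB·BB·BB·BB·BB·BB·BB·BB·BB·BB·BB·BB·BB·BB·BB·BB·BB·BB·BB·BB·BB·BB·BB·BB·BB·BB·BB·BB·BB·BB·BB·BB·BB·BB·BB·BB·BB·BB·BB·BB·BB·BB·BB·BAC·CD·CD·BBA·CD·BBA·BB·BB·BAC·CD·BBA·BB·BB·BAC·BB·BB·BB·BB·BB·BAC·CD
    A ↦ BAC
    B ↦ BB
    C ↦ CD
    D ↦ BBA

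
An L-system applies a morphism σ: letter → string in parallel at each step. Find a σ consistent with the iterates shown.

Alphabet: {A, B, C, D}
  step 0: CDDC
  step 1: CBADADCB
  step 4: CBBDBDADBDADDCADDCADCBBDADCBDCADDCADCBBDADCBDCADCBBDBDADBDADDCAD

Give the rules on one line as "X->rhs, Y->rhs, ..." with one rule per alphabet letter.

A->DC, B->BD, C->CB, D->AD

  step 0 ⇒ step 1: CDDC ⇒ CB·AD·AD·CB
    C ↦ CB
    D ↦ AD
    A ↦ DC  (constrained at step 1)
    B ↦ BD  (constrained at step 1)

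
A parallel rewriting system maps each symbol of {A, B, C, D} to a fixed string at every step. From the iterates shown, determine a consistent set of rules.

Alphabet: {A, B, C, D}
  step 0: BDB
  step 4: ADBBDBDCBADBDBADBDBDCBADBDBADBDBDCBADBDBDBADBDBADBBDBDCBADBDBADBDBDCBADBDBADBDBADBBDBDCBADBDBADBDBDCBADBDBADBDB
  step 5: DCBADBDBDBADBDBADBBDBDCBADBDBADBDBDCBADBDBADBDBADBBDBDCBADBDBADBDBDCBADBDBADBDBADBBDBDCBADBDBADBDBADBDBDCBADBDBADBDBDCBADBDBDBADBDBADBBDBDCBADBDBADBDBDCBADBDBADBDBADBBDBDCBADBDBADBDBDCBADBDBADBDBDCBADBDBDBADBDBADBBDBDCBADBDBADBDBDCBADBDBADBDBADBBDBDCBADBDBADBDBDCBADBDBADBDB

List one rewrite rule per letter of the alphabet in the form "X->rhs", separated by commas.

A->DCB, B->DB, C->B, D->ADB

  step 4 ⇒ step 5: ADBBDBDCBADBDBADBDBDCBADBDBADBDBDCBADBDBDBADBDBADBBDBDCBADBDBADBDBDCBADBDBADBDBADBBDBDCBADBDBADBDBDCBADBDBADBDB ⇒ DCB·ADB·DB·DB·ADB·DB·ADB·B·DB·DCB·ADB·DB·ADB·DB·DCB·ADB·DB·ADB·DB·ADB·B·DB·DCB·ADB·DB·ADB·DB·DCB·ADB·DB·ADB·DB·ADB·B·DB·DCB·ADB·DB·ADB·DB·ADB·DB·DCB·ADB·DB·ADB·DB·DCB·ADB·DB·DB·ADB·DB·ADB·B·DB·DCB·ADB·DB·ADB·DB·DCB·ADB·DB·ADB·DB·ADB·B·DB·DCB·ADB·DB·ADB·DB·DCB·ADB·DB·ADB·DB·DCB·ADB·DB·DB·ADB·DB·ADB·B·DB·DCB·ADB·DB·ADB·DB·DCB·ADB·DB·ADB·DB·ADB·B·DB·DCB·ADB·DB·ADB·DB·DCB·ADB·DB·ADB·DB
    A ↦ DCB
    B ↦ DB
    C ↦ B
    D ↦ ADB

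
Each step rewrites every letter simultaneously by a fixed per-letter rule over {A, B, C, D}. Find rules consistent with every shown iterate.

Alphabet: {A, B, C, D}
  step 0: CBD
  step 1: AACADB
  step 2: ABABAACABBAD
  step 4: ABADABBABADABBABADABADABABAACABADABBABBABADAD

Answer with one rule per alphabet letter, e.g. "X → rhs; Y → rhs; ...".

  step 1 ⇒ step 2: AACADB ⇒ AB·AB·AAC·AB·B·AD
    A ↦ AB
    B ↦ AD
    C ↦ AAC
    D ↦ B

A->AB, B->AD, C->AAC, D->B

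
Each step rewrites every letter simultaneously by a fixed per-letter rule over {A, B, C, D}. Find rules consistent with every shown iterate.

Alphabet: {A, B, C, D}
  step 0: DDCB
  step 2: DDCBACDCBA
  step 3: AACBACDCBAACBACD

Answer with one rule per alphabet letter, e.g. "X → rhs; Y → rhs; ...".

A->D, B->C, C->CBA, D->A

  step 2 ⇒ step 3: DDCBACDCBA ⇒ A·A·CBA·C·D·CBA·A·CBA·C·D
    A ↦ D
    B ↦ C
    C ↦ CBA
    D ↦ A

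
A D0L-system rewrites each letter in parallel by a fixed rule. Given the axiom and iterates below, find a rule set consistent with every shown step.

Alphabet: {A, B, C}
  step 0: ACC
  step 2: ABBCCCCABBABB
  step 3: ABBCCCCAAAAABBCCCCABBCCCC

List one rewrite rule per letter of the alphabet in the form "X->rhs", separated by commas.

A->ABB, B->CC, C->A

  step 2 ⇒ step 3: ABBCCCCABBABB ⇒ ABB·CC·CC·A·A·A·A·ABB·CC·CC·ABB·CC·CC
    A ↦ ABB
    B ↦ CC
    C ↦ A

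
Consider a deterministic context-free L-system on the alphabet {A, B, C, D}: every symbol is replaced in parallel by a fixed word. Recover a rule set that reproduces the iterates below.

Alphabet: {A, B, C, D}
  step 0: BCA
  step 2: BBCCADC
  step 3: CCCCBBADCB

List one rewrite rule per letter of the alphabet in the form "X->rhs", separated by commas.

A->AD, B->CC, C->B, D->C

  step 2 ⇒ step 3: BBCCADC ⇒ CC·CC·B·B·AD·C·B
    A ↦ AD
    B ↦ CC
    C ↦ B
    D ↦ C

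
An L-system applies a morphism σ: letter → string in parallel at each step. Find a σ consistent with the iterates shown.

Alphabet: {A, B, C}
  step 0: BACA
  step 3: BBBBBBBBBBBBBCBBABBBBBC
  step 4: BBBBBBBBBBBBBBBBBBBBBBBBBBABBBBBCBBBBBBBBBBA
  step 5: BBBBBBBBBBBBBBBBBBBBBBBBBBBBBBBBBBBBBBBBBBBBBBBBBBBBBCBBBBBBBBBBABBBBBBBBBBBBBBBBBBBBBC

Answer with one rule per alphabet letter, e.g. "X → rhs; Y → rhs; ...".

A->BC, B->BB, C->A

  step 4 ⇒ step 5: BBBBBBBBBBBBBBBBBBBBBBBBBBABBBBBCBBBBBBBBBBA ⇒ BB·BB·BB·BB·BB·BB·BB·BB·BB·BB·BB·BB·BB·BB·BB·BB·BB·BB·BB·BB·BB·BB·BB·BB·BB·BB·BC·BB·BB·BB·BB·BB·A·BB·BB·BB·BB·BB·BB·BB·BB·BB·BB·BC
    A ↦ BC
    B ↦ BB
    C ↦ A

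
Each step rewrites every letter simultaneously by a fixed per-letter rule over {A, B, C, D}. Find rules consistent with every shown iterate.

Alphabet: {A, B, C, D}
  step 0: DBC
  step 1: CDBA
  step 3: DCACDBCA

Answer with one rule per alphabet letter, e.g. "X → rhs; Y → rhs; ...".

  step 0 ⇒ step 1: DBC ⇒ C·DB·A
    B ↦ DB
    C ↦ A
    D ↦ C
    A ↦ DC  (constrained at step 1)

A->DC, B->DB, C->A, D->C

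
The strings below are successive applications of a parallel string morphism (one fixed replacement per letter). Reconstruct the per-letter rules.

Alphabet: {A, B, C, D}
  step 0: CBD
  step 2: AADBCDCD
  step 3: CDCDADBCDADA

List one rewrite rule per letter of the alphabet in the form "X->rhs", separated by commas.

  step 2 ⇒ step 3: AADBCDCD ⇒ CD·CD·A·DBC·D·A·D·A
    A ↦ CD
    B ↦ DBC
    C ↦ D
    D ↦ A

A->CD, B->DBC, C->D, D->A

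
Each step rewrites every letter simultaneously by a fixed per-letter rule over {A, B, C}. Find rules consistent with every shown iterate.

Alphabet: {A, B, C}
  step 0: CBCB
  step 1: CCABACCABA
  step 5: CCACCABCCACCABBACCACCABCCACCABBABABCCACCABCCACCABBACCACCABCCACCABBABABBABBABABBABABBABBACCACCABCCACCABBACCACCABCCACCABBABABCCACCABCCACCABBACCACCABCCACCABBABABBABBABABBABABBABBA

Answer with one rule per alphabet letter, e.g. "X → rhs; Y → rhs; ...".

  step 0 ⇒ step 1: CBCB ⇒ CCA·BA·CCA·BA
    B ↦ BA
    C ↦ CCA
    A ↦ B  (constrained at step 1)

A->B, B->BA, C->CCA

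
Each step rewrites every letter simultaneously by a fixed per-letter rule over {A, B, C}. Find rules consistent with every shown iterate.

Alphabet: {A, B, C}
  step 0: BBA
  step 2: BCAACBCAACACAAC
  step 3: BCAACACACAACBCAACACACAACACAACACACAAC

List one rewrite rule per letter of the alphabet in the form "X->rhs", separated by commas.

  step 2 ⇒ step 3: BCAACBCAACACAAC ⇒ BC·AAC·AC·AC·AAC·BC·AAC·AC·AC·AAC·AC·AAC·AC·AC·AAC
    A ↦ AC
    B ↦ BC
    C ↦ AAC

A->AC, B->BC, C->AAC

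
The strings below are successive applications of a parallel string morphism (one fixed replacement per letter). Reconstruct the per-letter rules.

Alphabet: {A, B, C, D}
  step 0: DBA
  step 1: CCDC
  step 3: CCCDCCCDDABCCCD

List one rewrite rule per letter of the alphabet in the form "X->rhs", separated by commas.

A->C, B->CD, C->DAB, D->C

  step 0 ⇒ step 1: DBA ⇒ C·CD·C
    A ↦ C
    B ↦ CD
    D ↦ C
    C ↦ DAB  (constrained at step 1)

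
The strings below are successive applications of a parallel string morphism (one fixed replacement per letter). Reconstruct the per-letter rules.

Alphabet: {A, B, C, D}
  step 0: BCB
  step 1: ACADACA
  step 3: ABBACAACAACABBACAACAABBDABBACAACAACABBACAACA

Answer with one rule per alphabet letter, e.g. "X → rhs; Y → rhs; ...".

  step 0 ⇒ step 1: BCB ⇒ ACA·D·ACA
    B ↦ ACA
    C ↦ D
    A ↦ ABB  (constrained at step 1)
    D ↦ AC  (constrained at step 1)

A->ABB, B->ACA, C->D, D->AC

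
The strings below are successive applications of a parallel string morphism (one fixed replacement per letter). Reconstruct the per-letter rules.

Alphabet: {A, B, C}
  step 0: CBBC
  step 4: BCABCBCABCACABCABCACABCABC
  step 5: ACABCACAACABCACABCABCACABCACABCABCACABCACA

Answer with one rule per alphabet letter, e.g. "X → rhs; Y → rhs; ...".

  step 4 ⇒ step 5: BCABCBCABCACABCABCACABCABC ⇒ AC·A·BC·AC·A·AC·A·BC·AC·A·BC·A·BC·AC·A·BC·AC·A·BC·A·BC·AC·A·BC·AC·A
    A ↦ BC
    B ↦ AC
    C ↦ A

A->BC, B->AC, C->A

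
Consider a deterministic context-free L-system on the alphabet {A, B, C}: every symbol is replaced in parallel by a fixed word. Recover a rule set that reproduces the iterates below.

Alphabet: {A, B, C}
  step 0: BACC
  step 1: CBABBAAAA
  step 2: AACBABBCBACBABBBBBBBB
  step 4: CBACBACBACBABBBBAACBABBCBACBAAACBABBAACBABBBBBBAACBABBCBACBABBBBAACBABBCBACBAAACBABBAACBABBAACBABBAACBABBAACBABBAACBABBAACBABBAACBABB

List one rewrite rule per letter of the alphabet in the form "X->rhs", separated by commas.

  step 1 ⇒ step 2: CBABBAAAA ⇒ AA·CBA·BB·CBA·CBA·BB·BB·BB·BB
    A ↦ BB
    B ↦ CBA
    C ↦ AA

A->BB, B->CBA, C->AA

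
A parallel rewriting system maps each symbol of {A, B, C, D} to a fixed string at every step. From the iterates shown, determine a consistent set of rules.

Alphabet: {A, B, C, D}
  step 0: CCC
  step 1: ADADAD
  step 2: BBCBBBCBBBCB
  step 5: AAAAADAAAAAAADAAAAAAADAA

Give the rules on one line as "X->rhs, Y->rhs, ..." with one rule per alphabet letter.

  step 1 ⇒ step 2: ADADAD ⇒ B·BCB·B·BCB·B·BCB
    A ↦ B
    D ↦ BCB
    B ↦ A  (constrained at step 2)
  step 0 ⇒ step 1: CCC ⇒ AD·AD·AD
    C ↦ AD

A->B, B->A, C->AD, D->BCB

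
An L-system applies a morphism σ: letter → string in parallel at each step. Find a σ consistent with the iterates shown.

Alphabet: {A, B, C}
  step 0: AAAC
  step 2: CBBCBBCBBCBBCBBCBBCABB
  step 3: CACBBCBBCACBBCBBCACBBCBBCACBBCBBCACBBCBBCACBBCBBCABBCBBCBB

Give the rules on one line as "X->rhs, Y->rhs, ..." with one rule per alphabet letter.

  step 2 ⇒ step 3: CBBCBBCBBCBBCBBCBBCABB ⇒ CA·CBB·CBB·CA·CBB·CBB·CA·CBB·CBB·CA·CBB·CBB·CA·CBB·CBB·CA·CBB·CBB·CA·BB·CBB·CBB
    A ↦ BB
    B ↦ CBB
    C ↦ CA

A->BB, B->CBB, C->CA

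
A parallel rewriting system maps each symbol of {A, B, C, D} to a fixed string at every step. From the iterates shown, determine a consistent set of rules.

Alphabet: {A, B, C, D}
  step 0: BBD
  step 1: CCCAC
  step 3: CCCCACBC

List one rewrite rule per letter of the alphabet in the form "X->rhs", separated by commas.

A->DC, B->C, C->B, D->CAC

  step 0 ⇒ step 1: BBD ⇒ C·C·CAC
    B ↦ C
    D ↦ CAC
    A ↦ DC  (constrained at step 1)
    C ↦ B  (constrained at step 1)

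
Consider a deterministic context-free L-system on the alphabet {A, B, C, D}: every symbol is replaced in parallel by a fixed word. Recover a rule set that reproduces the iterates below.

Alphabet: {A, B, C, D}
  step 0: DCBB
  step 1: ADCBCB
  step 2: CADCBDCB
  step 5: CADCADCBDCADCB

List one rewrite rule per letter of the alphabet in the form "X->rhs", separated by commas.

A->C, B->CB, C->D, D->A

  step 1 ⇒ step 2: ADCBCB ⇒ C·A·D·CB·D·CB
    A ↦ C
    B ↦ CB
    C ↦ D
    D ↦ A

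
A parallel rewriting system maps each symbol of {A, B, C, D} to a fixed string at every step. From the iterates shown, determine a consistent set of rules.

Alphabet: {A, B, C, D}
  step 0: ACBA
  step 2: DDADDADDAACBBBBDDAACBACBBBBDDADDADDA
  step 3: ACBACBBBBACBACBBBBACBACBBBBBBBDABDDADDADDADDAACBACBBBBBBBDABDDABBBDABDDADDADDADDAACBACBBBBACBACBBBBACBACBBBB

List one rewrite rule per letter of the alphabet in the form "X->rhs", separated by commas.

A->BBB, B->DDA, C->DAB, D->ACB

  step 2 ⇒ step 3: DDADDADDAACBBBBDDAACBACBBBBDDADDADDA ⇒ ACB·ACB·BBB·ACB·ACB·BBB·ACB·ACB·BBB·BBB·DAB·DDA·DDA·DDA·DDA·ACB·ACB·BBB·BBB·DAB·DDA·BBB·DAB·DDA·DDA·DDA·DDA·ACB·ACB·BBB·ACB·ACB·BBB·ACB·ACB·BBB
    A ↦ BBB
    B ↦ DDA
    C ↦ DAB
    D ↦ ACB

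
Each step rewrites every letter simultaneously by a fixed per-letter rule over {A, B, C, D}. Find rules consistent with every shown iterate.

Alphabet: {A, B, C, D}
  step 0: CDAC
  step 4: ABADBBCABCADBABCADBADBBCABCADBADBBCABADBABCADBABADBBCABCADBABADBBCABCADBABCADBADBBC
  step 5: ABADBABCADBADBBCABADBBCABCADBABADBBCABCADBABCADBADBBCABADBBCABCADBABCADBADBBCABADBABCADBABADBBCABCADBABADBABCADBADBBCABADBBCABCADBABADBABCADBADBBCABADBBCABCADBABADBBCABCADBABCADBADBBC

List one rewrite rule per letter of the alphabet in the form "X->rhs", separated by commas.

A->AB, B->ADB, C->BC, D->C

  step 4 ⇒ step 5: ABADBBCABCADBABCADBADBBCABCADBADBBCABADBABCADBABADBBCABCADBABADBBCABCADBABCADBADBBC ⇒ AB·ADB·AB·C·ADB·ADB·BC·AB·ADB·BC·AB·C·ADB·AB·ADB·BC·AB·C·ADB·AB·C·ADB·ADB·BC·AB·ADB·BC·AB·C·ADB·AB·C·ADB·ADB·BC·AB·ADB·AB·C·ADB·AB·ADB·BC·AB·C·ADB·AB·ADB·AB·C·ADB·ADB·BC·AB·ADB·BC·AB·C·ADB·AB·ADB·AB·C·ADB·ADB·BC·AB·ADB·BC·AB·C·ADB·AB·ADB·BC·AB·C·ADB·AB·C·ADB·ADB·BC
    A ↦ AB
    B ↦ ADB
    C ↦ BC
    D ↦ C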